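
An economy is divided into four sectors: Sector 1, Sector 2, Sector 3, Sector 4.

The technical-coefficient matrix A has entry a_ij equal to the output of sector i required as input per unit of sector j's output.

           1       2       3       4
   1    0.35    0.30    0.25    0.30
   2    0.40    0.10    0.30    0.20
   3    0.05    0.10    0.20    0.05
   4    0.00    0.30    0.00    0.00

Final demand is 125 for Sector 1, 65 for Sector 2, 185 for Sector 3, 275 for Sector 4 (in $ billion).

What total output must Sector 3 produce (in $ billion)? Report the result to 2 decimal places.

I − A =
  [   0.65    -0.30    -0.25    -0.30]
  [  -0.40     0.90    -0.30    -0.20]
  [  -0.05    -0.10     0.80    -0.05]
  [   0.00    -0.30     0.00     1.00]
Compute the cofactors C_ij = (−1)^(i+j)·(3×3 minor ij) of I−A; the adjugate is their transpose:
adj(I−A) = Cᵀ =
  [ 0.63750   0.34075   0.32700   0.27575]
  [ 0.33500   0.50750   0.29500   0.21675]
  [ 0.08800   0.09425   0.39000   0.06475]
  [ 0.10050   0.15225   0.08850   0.32675]
det(I−A) = Σ_j (I−A)_1j·C_1j = (0.65)(0.63750) + (-0.30)(0.33500) + (-0.25)(0.08800) + (-0.30)(0.10050) = 0.261725
(I − A)⁻¹ = adj(I−A) / det(I−A) ≈
  [   2.4358     1.3019     1.2494     1.0536]
  [   1.2800     1.9391     1.1271     0.8282]
  [   0.3362     0.3601     1.4901     0.2474]
  [   0.3840     0.5817     0.3381     1.2484]
x = (I − A)⁻¹ d = adj(I−A)·d / det(I−A), with det(I−A) = 0.261725:
  x_1 = (0.63750·125 + 0.34075·65 + 0.32700·185 + 0.27575·275) / 0.261725 = 238.1625 / 0.261725 ≈ 909.97
  x_2 = (0.33500·125 + 0.50750·65 + 0.29500·185 + 0.21675·275) / 0.261725 = 189.04375 / 0.261725 ≈ 722.30
  x_3 = (0.08800·125 + 0.09425·65 + 0.39000·185 + 0.06475·275) / 0.261725 = 107.0825 / 0.261725 ≈ 409.14
  x_4 = (0.10050·125 + 0.15225·65 + 0.08850·185 + 0.32675·275) / 0.261725 = 128.6875 / 0.261725 ≈ 491.69

x_3 = 409.14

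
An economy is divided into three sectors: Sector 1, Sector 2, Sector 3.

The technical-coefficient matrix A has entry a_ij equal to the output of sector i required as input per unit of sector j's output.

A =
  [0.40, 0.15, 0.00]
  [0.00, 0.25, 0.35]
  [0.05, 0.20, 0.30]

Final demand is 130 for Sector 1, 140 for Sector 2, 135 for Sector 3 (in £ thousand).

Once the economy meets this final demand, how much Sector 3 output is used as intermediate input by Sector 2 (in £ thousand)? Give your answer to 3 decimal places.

I − A =
  [   0.60    -0.15     0.00]
  [   0.00     0.75    -0.35]
  [  -0.05    -0.20     0.70]
Cofactors of I−A, C_ij = (−1)^(i+j)·(minor ij) (rows/columns in the sector order above):
  C_11 = (0.75)(0.70) − (-0.35)(-0.20) = 0.4550
  C_12 = −[(0.00)(0.70) − (-0.35)(-0.05)] = 0.0175
  C_13 = (0.00)(-0.20) − (0.75)(-0.05) = 0.0375
  C_21 = −[(-0.15)(0.70) − (0.00)(-0.20)] = 0.1050
  C_22 = (0.60)(0.70) − (0.00)(-0.05) = 0.4200
  C_23 = −[(0.60)(-0.20) − (-0.15)(-0.05)] = 0.1275
  C_31 = (-0.15)(-0.35) − (0.00)(0.75) = 0.0525
  C_32 = −[(0.60)(-0.35) − (0.00)(0.00)] = 0.2100
  C_33 = (0.60)(0.75) − (-0.15)(0.00) = 0.4500
det(I−A) = Σ_j (I−A)_1j·C_1j = (0.60)(0.4550) + (-0.15)(0.0175) + (0.00)(0.0375) = 0.270375
adj(I−A) = Cᵀ =
  [ 0.4550   0.1050   0.0525]
  [ 0.0175   0.4200   0.2100]
  [ 0.0375   0.1275   0.4500]
(I − A)⁻¹ = adj(I−A) / det(I−A) ≈
  [   1.6828     0.3883     0.1942]
  [   0.0647     1.5534     0.7767]
  [   0.1387     0.4716     1.6644]
First solve x = (I − A)⁻¹ d = adj(I−A)·d / det(I−A); in particular x_2 = (0.0175·130 + 0.4200·140 + 0.2100·135) / 0.270375 = 89.425 / 0.270375 ≈ 330.74434.
Intermediate flow from 3 to 2: z_32 = a_32 · x_2 = 0.20 × 89.425 / 0.270375 = 17.885 / 0.270375 ≈ 66.149.

z_32 = 66.149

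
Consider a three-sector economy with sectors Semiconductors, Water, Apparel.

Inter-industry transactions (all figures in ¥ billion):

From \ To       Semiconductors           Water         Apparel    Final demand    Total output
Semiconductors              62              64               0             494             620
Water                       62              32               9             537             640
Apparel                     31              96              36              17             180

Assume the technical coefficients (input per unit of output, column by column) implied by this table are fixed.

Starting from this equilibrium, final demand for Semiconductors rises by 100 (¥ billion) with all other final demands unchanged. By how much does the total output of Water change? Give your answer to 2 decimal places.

Δx_2 = 12.33

Technical coefficients a_ij = z_ij / X_j:
  a_11 = 62/620 = 0.10, a_21 = 62/620 = 0.10, a_31 = 31/620 = 0.05
  a_12 = 64/640 = 0.10, a_22 = 32/640 = 0.05, a_32 = 96/640 = 0.15
  a_13 = 0/180 = 0.00, a_23 = 9/180 = 0.05, a_33 = 36/180 = 0.20
I − A =
  [   0.90    -0.10     0.00]
  [  -0.10     0.95    -0.05]
  [  -0.05    -0.15     0.80]
Cofactors of I−A, C_ij = (−1)^(i+j)·(minor ij) (rows/columns in the sector order above):
  C_11 = (0.95)(0.80) − (-0.05)(-0.15) = 0.7525
  C_12 = −[(-0.10)(0.80) − (-0.05)(-0.05)] = 0.0825
  C_13 = (-0.10)(-0.15) − (0.95)(-0.05) = 0.0625
  C_21 = −[(-0.10)(0.80) − (0.00)(-0.15)] = 0.0800
  C_22 = (0.90)(0.80) − (0.00)(-0.05) = 0.7200
  C_23 = −[(0.90)(-0.15) − (-0.10)(-0.05)] = 0.1400
  C_31 = (-0.10)(-0.05) − (0.00)(0.95) = 0.0050
  C_32 = −[(0.90)(-0.05) − (0.00)(-0.10)] = 0.0450
  C_33 = (0.90)(0.95) − (-0.10)(-0.10) = 0.8450
det(I−A) = Σ_j (I−A)_1j·C_1j = (0.90)(0.7525) + (-0.10)(0.0825) + (0.00)(0.0625) = 0.6690
adj(I−A) = Cᵀ =
  [ 0.7525   0.0800   0.0050]
  [ 0.0825   0.7200   0.0450]
  [ 0.0625   0.1400   0.8450]
(I − A)⁻¹ = adj(I−A) / det(I−A) ≈
  [   1.1248     0.1196     0.0075]
  [   0.1233     1.0762     0.0673]
  [   0.0934     0.2093     1.2631]
Δx = (I − A)⁻¹ Δd with Δd having +100 in the Semiconductors component and 0 elsewhere.
So Δx_2 = L_21 · (+100), where L_21 = adj(I−A)_21 / det(I−A) = 0.0825 / 0.6690.
Δx_2 = 0.0825 × (+100) / 0.6690 = 8.25 / 0.6690 ≈ 12.33.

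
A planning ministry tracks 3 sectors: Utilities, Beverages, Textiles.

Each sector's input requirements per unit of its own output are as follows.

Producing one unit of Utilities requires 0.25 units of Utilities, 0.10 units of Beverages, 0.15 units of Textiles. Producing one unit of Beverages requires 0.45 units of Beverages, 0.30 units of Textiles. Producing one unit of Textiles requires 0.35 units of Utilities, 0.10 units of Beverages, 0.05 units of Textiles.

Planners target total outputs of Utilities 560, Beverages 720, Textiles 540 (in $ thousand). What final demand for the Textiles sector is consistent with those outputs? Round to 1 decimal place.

I − A =
  [   0.75     0.00    -0.35]
  [  -0.10     0.55    -0.10]
  [  -0.15    -0.30     0.95]
d = (I − A) x:
  d_1 = (+0.75)·560 + (+0.00)·720 + (-0.35)·540 = 231.0
  d_2 = (-0.10)·560 + (+0.55)·720 + (-0.10)·540 = 286.0
  d_3 = (-0.15)·560 + (-0.30)·720 + (+0.95)·540 = 213.0

d_3 = 213.0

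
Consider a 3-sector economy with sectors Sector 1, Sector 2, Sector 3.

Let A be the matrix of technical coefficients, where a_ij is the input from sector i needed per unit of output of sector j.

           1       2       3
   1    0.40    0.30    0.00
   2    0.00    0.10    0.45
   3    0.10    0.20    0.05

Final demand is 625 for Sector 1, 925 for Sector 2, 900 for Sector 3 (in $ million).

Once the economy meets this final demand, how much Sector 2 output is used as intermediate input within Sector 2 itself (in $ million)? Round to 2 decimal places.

z_22 = 179.21

I − A =
  [   0.60    -0.30     0.00]
  [   0.00     0.90    -0.45]
  [  -0.10    -0.20     0.95]
Cofactors of I−A, C_ij = (−1)^(i+j)·(minor ij) (rows/columns in the sector order above):
  C_11 = (0.90)(0.95) − (-0.45)(-0.20) = 0.7650
  C_12 = −[(0.00)(0.95) − (-0.45)(-0.10)] = 0.0450
  C_13 = (0.00)(-0.20) − (0.90)(-0.10) = 0.0900
  C_21 = −[(-0.30)(0.95) − (0.00)(-0.20)] = 0.2850
  C_22 = (0.60)(0.95) − (0.00)(-0.10) = 0.5700
  C_23 = −[(0.60)(-0.20) − (-0.30)(-0.10)] = 0.1500
  C_31 = (-0.30)(-0.45) − (0.00)(0.90) = 0.1350
  C_32 = −[(0.60)(-0.45) − (0.00)(0.00)] = 0.2700
  C_33 = (0.60)(0.90) − (-0.30)(0.00) = 0.5400
det(I−A) = Σ_j (I−A)_1j·C_1j = (0.60)(0.7650) + (-0.30)(0.0450) + (0.00)(0.0900) = 0.4455
adj(I−A) = Cᵀ =
  [ 0.7650   0.2850   0.1350]
  [ 0.0450   0.5700   0.2700]
  [ 0.0900   0.1500   0.5400]
(I − A)⁻¹ = adj(I−A) / det(I−A) ≈
  [   1.7172     0.6397     0.3030]
  [   0.1010     1.2795     0.6061]
  [   0.2020     0.3367     1.2121]
First solve x = (I − A)⁻¹ d = adj(I−A)·d / det(I−A); in particular x_2 = (0.0450·625 + 0.5700·925 + 0.2700·900) / 0.4455 = 798.375 / 0.4455 ≈ 1792.0875.
Intermediate flow from 2 to 2: z_22 = a_22 · x_2 = 0.10 × 798.375 / 0.4455 = 79.8375 / 0.4455 ≈ 179.21.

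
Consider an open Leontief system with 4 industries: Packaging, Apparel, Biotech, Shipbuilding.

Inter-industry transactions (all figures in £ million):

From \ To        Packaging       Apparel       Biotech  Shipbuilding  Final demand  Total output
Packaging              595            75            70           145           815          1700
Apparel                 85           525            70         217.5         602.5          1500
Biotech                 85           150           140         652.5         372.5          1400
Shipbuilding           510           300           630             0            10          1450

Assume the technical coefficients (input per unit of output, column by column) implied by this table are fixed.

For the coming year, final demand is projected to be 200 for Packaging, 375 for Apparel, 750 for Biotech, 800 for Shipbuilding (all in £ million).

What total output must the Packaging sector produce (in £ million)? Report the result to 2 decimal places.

Technical coefficients a_ij = z_ij / X_j:
  a_11 = 595/1700 = 0.35, a_21 = 85/1700 = 0.05, a_31 = 85/1700 = 0.05, a_41 = 510/1700 = 0.30
  a_12 = 75/1500 = 0.05, a_22 = 525/1500 = 0.35, a_32 = 150/1500 = 0.10, a_42 = 300/1500 = 0.20
  a_13 = 70/1400 = 0.05, a_23 = 70/1400 = 0.05, a_33 = 140/1400 = 0.10, a_43 = 630/1400 = 0.45
  a_14 = 145/1450 = 0.10, a_24 = 217.5/1450 = 0.15, a_34 = 652.5/1450 = 0.45, a_44 = 0/1450 = 0.00
I − A =
  [   0.65    -0.05    -0.05    -0.10]
  [  -0.05     0.65    -0.05    -0.15]
  [  -0.05    -0.10     0.90    -0.45]
  [  -0.30    -0.20    -0.45     1.00]
Compute the cofactors C_ij = (−1)^(i+j)·(3×3 minor ij) of I−A; the adjugate is their transpose:
adj(I−A) = Cᵀ =
  [ 0.410125   0.066875   0.067125   0.081250]
  [ 0.088000   0.414875   0.081875   0.107875]
  [ 0.132750   0.130750   0.377750   0.202875]
  [ 0.200375   0.161875   0.206500   0.372750]
det(I−A) = Σ_j (I−A)_1j·C_1j = (0.65)(0.410125) + (-0.05)(0.088000) + (-0.05)(0.132750) + (-0.10)(0.200375) = 0.23550625
(I − A)⁻¹ = adj(I−A) / det(I−A) ≈
  [   1.7415     0.2840     0.2850     0.3450]
  [   0.3737     1.7616     0.3477     0.4581]
  [   0.5637     0.5552     1.6040     0.8614]
  [   0.8508     0.6873     0.8768     1.5828]
x = (I − A)⁻¹ d = adj(I−A)·d / det(I−A), with det(I−A) = 0.23550625:
  x_1 = (0.410125·200 + 0.066875·375 + 0.067125·750 + 0.081250·800) / 0.23550625 = 222.446875 / 0.23550625 ≈ 944.55
  x_2 = (0.088000·200 + 0.414875·375 + 0.081875·750 + 0.107875·800) / 0.23550625 = 320.884375 / 0.23550625 ≈ 1362.53
  x_3 = (0.132750·200 + 0.130750·375 + 0.377750·750 + 0.202875·800) / 0.23550625 = 521.19375 / 0.23550625 ≈ 2213.08
  x_4 = (0.200375·200 + 0.161875·375 + 0.206500·750 + 0.372750·800) / 0.23550625 = 553.853125 / 0.23550625 ≈ 2351.76

x_1 = 944.55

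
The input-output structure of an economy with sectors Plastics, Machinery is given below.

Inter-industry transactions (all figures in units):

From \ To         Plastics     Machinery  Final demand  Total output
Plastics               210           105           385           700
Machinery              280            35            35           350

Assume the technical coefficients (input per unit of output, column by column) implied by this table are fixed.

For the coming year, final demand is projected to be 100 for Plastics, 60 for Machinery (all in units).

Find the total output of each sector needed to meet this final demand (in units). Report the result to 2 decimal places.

Technical coefficients a_ij = z_ij / X_j:
  a_11 = 210/700 = 0.30, a_21 = 280/700 = 0.40
  a_12 = 105/350 = 0.30, a_22 = 35/350 = 0.10
I − A =
  [   0.70    -0.30]
  [  -0.40     0.90]
det(I−A) = (0.70)(0.90) − (-0.30)(-0.40) = 0.5100
adj(I−A) = [[0.90, 0.30], [0.40, 0.70]]
(I − A)⁻¹ = adj(I−A) / det(I−A) ≈
  [   1.7647     0.5882]
  [   0.7843     1.3725]
x = (I − A)⁻¹ d = adj(I−A)·d / det(I−A), with det(I−A) = 0.5100:
  x_1 = (0.90·100 + 0.30·60) / 0.5100 = 108.00 / 0.5100 ≈ 211.76
  x_2 = (0.40·100 + 0.70·60) / 0.5100 = 82.00 / 0.5100 ≈ 160.78

x_1 = 211.76, x_2 = 160.78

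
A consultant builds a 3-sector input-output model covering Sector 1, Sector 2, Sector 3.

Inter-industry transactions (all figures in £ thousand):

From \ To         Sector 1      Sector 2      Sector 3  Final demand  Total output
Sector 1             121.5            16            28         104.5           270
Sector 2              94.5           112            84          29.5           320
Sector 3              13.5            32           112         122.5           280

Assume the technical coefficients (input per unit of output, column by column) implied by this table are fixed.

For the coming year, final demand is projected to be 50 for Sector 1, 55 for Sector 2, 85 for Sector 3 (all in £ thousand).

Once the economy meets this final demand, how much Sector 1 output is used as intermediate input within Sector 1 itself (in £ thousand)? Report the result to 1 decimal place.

z_11 = 67.5

Technical coefficients a_ij = z_ij / X_j:
  a_11 = 121.5/270 = 0.45, a_21 = 94.5/270 = 0.35, a_31 = 13.5/270 = 0.05
  a_12 = 16/320 = 0.05, a_22 = 112/320 = 0.35, a_32 = 32/320 = 0.10
  a_13 = 28/280 = 0.10, a_23 = 84/280 = 0.30, a_33 = 112/280 = 0.40
I − A =
  [   0.55    -0.05    -0.10]
  [  -0.35     0.65    -0.30]
  [  -0.05    -0.10     0.60]
Cofactors of I−A, C_ij = (−1)^(i+j)·(minor ij) (rows/columns in the sector order above):
  C_11 = (0.65)(0.60) − (-0.30)(-0.10) = 0.3600
  C_12 = −[(-0.35)(0.60) − (-0.30)(-0.05)] = 0.2250
  C_13 = (-0.35)(-0.10) − (0.65)(-0.05) = 0.0675
  C_21 = −[(-0.05)(0.60) − (-0.10)(-0.10)] = 0.0400
  C_22 = (0.55)(0.60) − (-0.10)(-0.05) = 0.3250
  C_23 = −[(0.55)(-0.10) − (-0.05)(-0.05)] = 0.0575
  C_31 = (-0.05)(-0.30) − (-0.10)(0.65) = 0.0800
  C_32 = −[(0.55)(-0.30) − (-0.10)(-0.35)] = 0.2000
  C_33 = (0.55)(0.65) − (-0.05)(-0.35) = 0.3400
det(I−A) = Σ_j (I−A)_1j·C_1j = (0.55)(0.3600) + (-0.05)(0.2250) + (-0.10)(0.0675) = 0.1800
adj(I−A) = Cᵀ =
  [ 0.3600   0.0400   0.0800]
  [ 0.2250   0.3250   0.2000]
  [ 0.0675   0.0575   0.3400]
(I − A)⁻¹ = adj(I−A) / det(I−A) ≈
  [   2.0000     0.2222     0.4444]
  [   1.2500     1.8056     1.1111]
  [   0.3750     0.3194     1.8889]
First solve x = (I − A)⁻¹ d = adj(I−A)·d / det(I−A); in particular x_1 = (0.3600·50 + 0.0400·55 + 0.0800·85) / 0.1800 = 27.00 / 0.1800 = 150.000.
Intermediate flow from 1 to 1: z_11 = a_11 · x_1 = 0.45 × 27.00 / 0.1800 = 12.15 / 0.1800 = 67.5.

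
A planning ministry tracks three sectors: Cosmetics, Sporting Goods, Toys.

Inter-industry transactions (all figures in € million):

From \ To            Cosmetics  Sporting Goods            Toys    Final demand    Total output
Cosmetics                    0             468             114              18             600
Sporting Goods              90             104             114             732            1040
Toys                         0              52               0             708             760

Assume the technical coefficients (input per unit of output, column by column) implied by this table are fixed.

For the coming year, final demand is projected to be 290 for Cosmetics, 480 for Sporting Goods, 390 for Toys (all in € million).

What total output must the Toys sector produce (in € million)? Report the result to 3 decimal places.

x_T = 425.853

Technical coefficients a_ij = z_ij / X_j:
  a_CC = 0/600 = 0.00, a_SC = 90/600 = 0.15, a_TC = 0/600 = 0.00
  a_CS = 468/1040 = 0.45, a_SS = 104/1040 = 0.10, a_TS = 52/1040 = 0.05
  a_CT = 114/760 = 0.15, a_ST = 114/760 = 0.15, a_TT = 0/760 = 0.00
I − A =
  [   1.00    -0.45    -0.15]
  [  -0.15     0.90    -0.15]
  [   0.00    -0.05     1.00]
Cofactors of I−A, C_ij = (−1)^(i+j)·(minor ij) (rows/columns in the sector order above):
  C_11 = (0.90)(1.00) − (-0.15)(-0.05) = 0.8925
  C_12 = −[(-0.15)(1.00) − (-0.15)(0.00)] = 0.1500
  C_13 = (-0.15)(-0.05) − (0.90)(0.00) = 0.0075
  C_21 = −[(-0.45)(1.00) − (-0.15)(-0.05)] = 0.4575
  C_22 = (1.00)(1.00) − (-0.15)(0.00) = 1.0000
  C_23 = −[(1.00)(-0.05) − (-0.45)(0.00)] = 0.0500
  C_31 = (-0.45)(-0.15) − (-0.15)(0.90) = 0.2025
  C_32 = −[(1.00)(-0.15) − (-0.15)(-0.15)] = 0.1725
  C_33 = (1.00)(0.90) − (-0.45)(-0.15) = 0.8325
det(I−A) = Σ_j (I−A)_1j·C_1j = (1.00)(0.8925) + (-0.45)(0.1500) + (-0.15)(0.0075) = 0.823875
adj(I−A) = Cᵀ =
  [ 0.8925   0.4575   0.2025]
  [ 0.1500   1.0000   0.1725]
  [ 0.0075   0.0500   0.8325]
(I − A)⁻¹ = adj(I−A) / det(I−A) ≈
  [   1.0833     0.5553     0.2458]
  [   0.1821     1.2138     0.2094]
  [   0.0091     0.0607     1.0105]
x = (I − A)⁻¹ d = adj(I−A)·d / det(I−A), with det(I−A) = 0.823875:
  x_C = (0.8925·290 + 0.4575·480 + 0.2025·390) / 0.823875 = 557.40 / 0.823875 ≈ 676.559
  x_S = (0.1500·290 + 1.0000·480 + 0.1725·390) / 0.823875 = 590.775 / 0.823875 ≈ 717.069
  x_T = (0.0075·290 + 0.0500·480 + 0.8325·390) / 0.823875 = 350.85 / 0.823875 ≈ 425.853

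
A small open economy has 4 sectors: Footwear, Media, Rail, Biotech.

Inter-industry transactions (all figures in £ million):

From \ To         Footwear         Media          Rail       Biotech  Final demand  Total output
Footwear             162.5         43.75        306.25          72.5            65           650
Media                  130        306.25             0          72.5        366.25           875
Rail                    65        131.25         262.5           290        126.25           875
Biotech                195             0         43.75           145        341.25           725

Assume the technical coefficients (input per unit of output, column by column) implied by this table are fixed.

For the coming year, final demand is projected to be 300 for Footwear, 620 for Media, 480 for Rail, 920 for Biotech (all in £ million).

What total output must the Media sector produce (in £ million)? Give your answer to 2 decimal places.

x_M = 1881.65

Technical coefficients a_ij = z_ij / X_j:
  a_FF = 162.5/650 = 0.25, a_MF = 130/650 = 0.20, a_RF = 65/650 = 0.10, a_BF = 195/650 = 0.30
  a_FM = 43.75/875 = 0.05, a_MM = 306.25/875 = 0.35, a_RM = 131.25/875 = 0.15, a_BM = 0/875 = 0.00
  a_FR = 306.25/875 = 0.35, a_MR = 0/875 = 0.00, a_RR = 262.5/875 = 0.30, a_BR = 43.75/875 = 0.05
  a_FB = 72.5/725 = 0.10, a_MB = 72.5/725 = 0.10, a_RB = 290/725 = 0.40, a_BB = 145/725 = 0.20
I − A =
  [   0.75    -0.05    -0.35    -0.10]
  [  -0.20     0.65     0.00    -0.10]
  [  -0.10    -0.15     0.70    -0.40]
  [  -0.30     0.00    -0.05     0.80]
Compute the cofactors C_ij = (−1)^(i+j)·(3×3 minor ij) of I−A; the adjugate is their transpose:
adj(I−A) = Cᵀ =
  [ 0.350250   0.069750   0.185500   0.145250]
  [ 0.129500   0.313500   0.071250   0.091000]
  [ 0.158500   0.095500   0.361000   0.212250]
  [ 0.141250   0.032125   0.092125   0.301000]
det(I−A) = Σ_j (I−A)_1j·C_1j = (0.75)(0.350250) + (-0.05)(0.129500) + (-0.35)(0.158500) + (-0.10)(0.141250) = 0.1866125
(I − A)⁻¹ = adj(I−A) / det(I−A) ≈
  [   1.8769     0.3738     0.9940     0.7784]
  [   0.6940     1.6800     0.3818     0.4876]
  [   0.8494     0.5118     1.9345     1.1374]
  [   0.7569     0.1721     0.4937     1.6130]
x = (I − A)⁻¹ d = adj(I−A)·d / det(I−A), with det(I−A) = 0.1866125:
  x_F = (0.350250·300 + 0.069750·620 + 0.185500·480 + 0.145250·920) / 0.1866125 = 370.99 / 0.1866125 ≈ 1988.02
  x_M = (0.129500·300 + 0.313500·620 + 0.071250·480 + 0.091000·920) / 0.1866125 = 351.14 / 0.1866125 ≈ 1881.65
  x_R = (0.158500·300 + 0.095500·620 + 0.361000·480 + 0.212250·920) / 0.1866125 = 475.31 / 0.1866125 ≈ 2547.04
  x_B = (0.141250·300 + 0.032125·620 + 0.092125·480 + 0.301000·920) / 0.1866125 = 383.4325 / 0.1866125 ≈ 2054.70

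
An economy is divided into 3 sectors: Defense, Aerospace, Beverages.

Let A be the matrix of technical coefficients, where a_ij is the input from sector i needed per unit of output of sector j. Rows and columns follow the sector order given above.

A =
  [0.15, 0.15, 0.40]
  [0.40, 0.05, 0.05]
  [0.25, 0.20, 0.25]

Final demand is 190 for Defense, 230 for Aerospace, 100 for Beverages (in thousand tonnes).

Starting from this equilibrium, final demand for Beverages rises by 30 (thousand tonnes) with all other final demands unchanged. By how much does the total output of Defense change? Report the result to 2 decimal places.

Δx_D = 27.47

I − A =
  [   0.85    -0.15    -0.40]
  [  -0.40     0.95    -0.05]
  [  -0.25    -0.20     0.75]
Cofactors of I−A, C_ij = (−1)^(i+j)·(minor ij) (rows/columns in the sector order above):
  C_11 = (0.95)(0.75) − (-0.05)(-0.20) = 0.7025
  C_12 = −[(-0.40)(0.75) − (-0.05)(-0.25)] = 0.3125
  C_13 = (-0.40)(-0.20) − (0.95)(-0.25) = 0.3175
  C_21 = −[(-0.15)(0.75) − (-0.40)(-0.20)] = 0.1925
  C_22 = (0.85)(0.75) − (-0.40)(-0.25) = 0.5375
  C_23 = −[(0.85)(-0.20) − (-0.15)(-0.25)] = 0.2075
  C_31 = (-0.15)(-0.05) − (-0.40)(0.95) = 0.3875
  C_32 = −[(0.85)(-0.05) − (-0.40)(-0.40)] = 0.2025
  C_33 = (0.85)(0.95) − (-0.15)(-0.40) = 0.7475
det(I−A) = Σ_j (I−A)_1j·C_1j = (0.85)(0.7025) + (-0.15)(0.3125) + (-0.40)(0.3175) = 0.42325
adj(I−A) = Cᵀ =
  [ 0.7025   0.1925   0.3875]
  [ 0.3125   0.5375   0.2025]
  [ 0.3175   0.2075   0.7475]
(I − A)⁻¹ = adj(I−A) / det(I−A) ≈
  [   1.6598     0.4548     0.9155]
  [   0.7383     1.2699     0.4784]
  [   0.7501     0.4903     1.7661]
Δx = (I − A)⁻¹ Δd with Δd having +30 in the Beverages component and 0 elsewhere.
So Δx_D = L_DB · (+30), where L_DB = adj(I−A)_DB / det(I−A) = 0.3875 / 0.42325.
Δx_D = 0.3875 × (+30) / 0.42325 = 11.625 / 0.42325 ≈ 27.47.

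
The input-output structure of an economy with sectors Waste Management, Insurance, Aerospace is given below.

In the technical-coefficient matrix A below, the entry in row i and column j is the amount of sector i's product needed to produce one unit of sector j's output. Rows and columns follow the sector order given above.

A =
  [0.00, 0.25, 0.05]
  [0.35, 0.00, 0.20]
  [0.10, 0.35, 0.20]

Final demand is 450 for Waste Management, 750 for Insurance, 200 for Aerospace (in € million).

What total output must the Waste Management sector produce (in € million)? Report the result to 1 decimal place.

x_W = 794.6

I − A =
  [   1.00    -0.25    -0.05]
  [  -0.35     1.00    -0.20]
  [  -0.10    -0.35     0.80]
Cofactors of I−A, C_ij = (−1)^(i+j)·(minor ij) (rows/columns in the sector order above):
  C_11 = (1.00)(0.80) − (-0.20)(-0.35) = 0.7300
  C_12 = −[(-0.35)(0.80) − (-0.20)(-0.10)] = 0.3000
  C_13 = (-0.35)(-0.35) − (1.00)(-0.10) = 0.2225
  C_21 = −[(-0.25)(0.80) − (-0.05)(-0.35)] = 0.2175
  C_22 = (1.00)(0.80) − (-0.05)(-0.10) = 0.7950
  C_23 = −[(1.00)(-0.35) − (-0.25)(-0.10)] = 0.3750
  C_31 = (-0.25)(-0.20) − (-0.05)(1.00) = 0.1000
  C_32 = −[(1.00)(-0.20) − (-0.05)(-0.35)] = 0.2175
  C_33 = (1.00)(1.00) − (-0.25)(-0.35) = 0.9125
det(I−A) = Σ_j (I−A)_1j·C_1j = (1.00)(0.7300) + (-0.25)(0.3000) + (-0.05)(0.2225) = 0.643875
adj(I−A) = Cᵀ =
  [ 0.7300   0.2175   0.1000]
  [ 0.3000   0.7950   0.2175]
  [ 0.2225   0.3750   0.9125]
(I − A)⁻¹ = adj(I−A) / det(I−A) ≈
  [   1.1338     0.3378     0.1553]
  [   0.4659     1.2347     0.3378]
  [   0.3456     0.5824     1.4172]
x = (I − A)⁻¹ d = adj(I−A)·d / det(I−A), with det(I−A) = 0.643875:
  x_W = (0.7300·450 + 0.2175·750 + 0.1000·200) / 0.643875 = 511.625 / 0.643875 ≈ 794.6
  x_I = (0.3000·450 + 0.7950·750 + 0.2175·200) / 0.643875 = 774.75 / 0.643875 ≈ 1203.3
  x_A = (0.2225·450 + 0.3750·750 + 0.9125·200) / 0.643875 = 563.875 / 0.643875 ≈ 875.8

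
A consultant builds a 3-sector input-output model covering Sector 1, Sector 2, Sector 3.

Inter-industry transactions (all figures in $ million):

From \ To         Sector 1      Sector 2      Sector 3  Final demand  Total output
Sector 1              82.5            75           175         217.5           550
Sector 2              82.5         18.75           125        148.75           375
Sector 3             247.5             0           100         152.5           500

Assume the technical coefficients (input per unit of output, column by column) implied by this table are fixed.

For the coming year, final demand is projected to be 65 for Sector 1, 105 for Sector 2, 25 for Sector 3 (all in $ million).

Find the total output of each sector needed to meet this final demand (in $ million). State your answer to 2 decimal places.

x_1 = 168.41, x_2 = 170.27, x_3 = 125.98

Technical coefficients a_ij = z_ij / X_j:
  a_11 = 82.5/550 = 0.15, a_21 = 82.5/550 = 0.15, a_31 = 247.5/550 = 0.45
  a_12 = 75/375 = 0.20, a_22 = 18.75/375 = 0.05, a_32 = 0/375 = 0.00
  a_13 = 175/500 = 0.35, a_23 = 125/500 = 0.25, a_33 = 100/500 = 0.20
I − A =
  [   0.85    -0.20    -0.35]
  [  -0.15     0.95    -0.25]
  [  -0.45     0.00     0.80]
Cofactors of I−A, C_ij = (−1)^(i+j)·(minor ij) (rows/columns in the sector order above):
  C_11 = (0.95)(0.80) − (-0.25)(0.00) = 0.7600
  C_12 = −[(-0.15)(0.80) − (-0.25)(-0.45)] = 0.2325
  C_13 = (-0.15)(0.00) − (0.95)(-0.45) = 0.4275
  C_21 = −[(-0.20)(0.80) − (-0.35)(0.00)] = 0.1600
  C_22 = (0.85)(0.80) − (-0.35)(-0.45) = 0.5225
  C_23 = −[(0.85)(0.00) − (-0.20)(-0.45)] = 0.0900
  C_31 = (-0.20)(-0.25) − (-0.35)(0.95) = 0.3825
  C_32 = −[(0.85)(-0.25) − (-0.35)(-0.15)] = 0.2650
  C_33 = (0.85)(0.95) − (-0.20)(-0.15) = 0.7775
det(I−A) = Σ_j (I−A)_1j·C_1j = (0.85)(0.7600) + (-0.20)(0.2325) + (-0.35)(0.4275) = 0.449875
adj(I−A) = Cᵀ =
  [ 0.7600   0.1600   0.3825]
  [ 0.2325   0.5225   0.2650]
  [ 0.4275   0.0900   0.7775]
(I − A)⁻¹ = adj(I−A) / det(I−A) ≈
  [   1.6894     0.3557     0.8502]
  [   0.5168     1.1614     0.5891]
  [   0.9503     0.2001     1.7283]
x = (I − A)⁻¹ d = adj(I−A)·d / det(I−A), with det(I−A) = 0.449875:
  x_1 = (0.7600·65 + 0.1600·105 + 0.3825·25) / 0.449875 = 75.7625 / 0.449875 ≈ 168.41
  x_2 = (0.2325·65 + 0.5225·105 + 0.2650·25) / 0.449875 = 76.60 / 0.449875 ≈ 170.27
  x_3 = (0.4275·65 + 0.0900·105 + 0.7775·25) / 0.449875 = 56.675 / 0.449875 ≈ 125.98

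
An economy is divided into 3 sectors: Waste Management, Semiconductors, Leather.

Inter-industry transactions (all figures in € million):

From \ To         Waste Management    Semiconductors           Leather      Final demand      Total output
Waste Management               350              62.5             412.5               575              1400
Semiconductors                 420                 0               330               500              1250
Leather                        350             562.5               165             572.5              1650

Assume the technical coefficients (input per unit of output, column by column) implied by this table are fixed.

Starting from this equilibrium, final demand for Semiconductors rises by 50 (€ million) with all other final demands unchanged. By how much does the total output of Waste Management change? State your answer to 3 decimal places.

Technical coefficients a_ij = z_ij / X_j:
  a_11 = 350/1400 = 0.25, a_21 = 420/1400 = 0.30, a_31 = 350/1400 = 0.25
  a_12 = 62.5/1250 = 0.05, a_22 = 0/1250 = 0.00, a_32 = 562.5/1250 = 0.45
  a_13 = 412.5/1650 = 0.25, a_23 = 330/1650 = 0.20, a_33 = 165/1650 = 0.10
I − A =
  [   0.75    -0.05    -0.25]
  [  -0.30     1.00    -0.20]
  [  -0.25    -0.45     0.90]
Cofactors of I−A, C_ij = (−1)^(i+j)·(minor ij) (rows/columns in the sector order above):
  C_11 = (1.00)(0.90) − (-0.20)(-0.45) = 0.8100
  C_12 = −[(-0.30)(0.90) − (-0.20)(-0.25)] = 0.3200
  C_13 = (-0.30)(-0.45) − (1.00)(-0.25) = 0.3850
  C_21 = −[(-0.05)(0.90) − (-0.25)(-0.45)] = 0.1575
  C_22 = (0.75)(0.90) − (-0.25)(-0.25) = 0.6125
  C_23 = −[(0.75)(-0.45) − (-0.05)(-0.25)] = 0.3500
  C_31 = (-0.05)(-0.20) − (-0.25)(1.00) = 0.2600
  C_32 = −[(0.75)(-0.20) − (-0.25)(-0.30)] = 0.2250
  C_33 = (0.75)(1.00) − (-0.05)(-0.30) = 0.7350
det(I−A) = Σ_j (I−A)_1j·C_1j = (0.75)(0.8100) + (-0.05)(0.3200) + (-0.25)(0.3850) = 0.49525
adj(I−A) = Cᵀ =
  [ 0.8100   0.1575   0.2600]
  [ 0.3200   0.6125   0.2250]
  [ 0.3850   0.3500   0.7350]
(I − A)⁻¹ = adj(I−A) / det(I−A) ≈
  [   1.6355     0.3180     0.5250]
  [   0.6461     1.2367     0.4543]
  [   0.7774     0.7067     1.4841]
Δx = (I − A)⁻¹ Δd with Δd having +50 in the Semiconductors component and 0 elsewhere.
So Δx_1 = L_12 · (+50), where L_12 = adj(I−A)_12 / det(I−A) = 0.1575 / 0.49525.
Δx_1 = 0.1575 × (+50) / 0.49525 = 7.875 / 0.49525 ≈ 15.901.

Δx_1 = 15.901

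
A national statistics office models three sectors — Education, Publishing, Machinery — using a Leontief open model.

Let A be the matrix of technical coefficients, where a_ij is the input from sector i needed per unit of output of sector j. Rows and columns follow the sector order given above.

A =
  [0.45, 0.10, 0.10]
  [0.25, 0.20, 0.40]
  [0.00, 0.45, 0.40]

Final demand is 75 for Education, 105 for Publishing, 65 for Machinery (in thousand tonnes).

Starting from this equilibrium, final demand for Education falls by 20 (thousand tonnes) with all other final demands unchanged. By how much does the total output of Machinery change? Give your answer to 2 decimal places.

Δx_M = -16.22

I − A =
  [   0.55    -0.10    -0.10]
  [  -0.25     0.80    -0.40]
  [   0.00    -0.45     0.60]
Cofactors of I−A, C_ij = (−1)^(i+j)·(minor ij) (rows/columns in the sector order above):
  C_11 = (0.80)(0.60) − (-0.40)(-0.45) = 0.3000
  C_12 = −[(-0.25)(0.60) − (-0.40)(0.00)] = 0.1500
  C_13 = (-0.25)(-0.45) − (0.80)(0.00) = 0.1125
  C_21 = −[(-0.10)(0.60) − (-0.10)(-0.45)] = 0.1050
  C_22 = (0.55)(0.60) − (-0.10)(0.00) = 0.3300
  C_23 = −[(0.55)(-0.45) − (-0.10)(0.00)] = 0.2475
  C_31 = (-0.10)(-0.40) − (-0.10)(0.80) = 0.1200
  C_32 = −[(0.55)(-0.40) − (-0.10)(-0.25)] = 0.2450
  C_33 = (0.55)(0.80) − (-0.10)(-0.25) = 0.4150
det(I−A) = Σ_j (I−A)_1j·C_1j = (0.55)(0.3000) + (-0.10)(0.1500) + (-0.10)(0.1125) = 0.13875
adj(I−A) = Cᵀ =
  [ 0.3000   0.1050   0.1200]
  [ 0.1500   0.3300   0.2450]
  [ 0.1125   0.2475   0.4150]
(I − A)⁻¹ = adj(I−A) / det(I−A) ≈
  [   2.1622     0.7568     0.8649]
  [   1.0811     2.3784     1.7658]
  [   0.8108     1.7838     2.9910]
Δx = (I − A)⁻¹ Δd with Δd having -20 in the Education component and 0 elsewhere.
So Δx_M = L_ME · (-20), where L_ME = adj(I−A)_ME / det(I−A) = 0.1125 / 0.13875.
Δx_M = 0.1125 × (-20) / 0.13875 = -2.25 / 0.13875 ≈ -16.22.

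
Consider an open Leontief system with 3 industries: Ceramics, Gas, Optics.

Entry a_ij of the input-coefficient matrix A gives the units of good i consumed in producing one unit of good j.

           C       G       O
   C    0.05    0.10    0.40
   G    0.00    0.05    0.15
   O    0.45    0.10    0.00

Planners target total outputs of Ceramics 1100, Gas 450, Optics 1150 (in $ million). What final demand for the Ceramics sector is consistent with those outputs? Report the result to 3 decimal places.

I − A =
  [   0.95    -0.10    -0.40]
  [   0.00     0.95    -0.15]
  [  -0.45    -0.10     1.00]
d = (I − A) x:
  d_C = (+0.95)·1100 + (-0.10)·450 + (-0.40)·1150 = 540.000
  d_G = (+0.00)·1100 + (+0.95)·450 + (-0.15)·1150 = 255.000
  d_O = (-0.45)·1100 + (-0.10)·450 + (+1.00)·1150 = 610.000

d_C = 540.000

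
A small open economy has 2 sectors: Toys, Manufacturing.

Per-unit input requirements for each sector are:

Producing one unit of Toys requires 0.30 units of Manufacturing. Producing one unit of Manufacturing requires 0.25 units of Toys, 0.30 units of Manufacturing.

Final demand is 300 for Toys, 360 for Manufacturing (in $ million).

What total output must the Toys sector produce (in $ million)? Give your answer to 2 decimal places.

I − A =
  [   1.00    -0.25]
  [  -0.30     0.70]
det(I−A) = (1.00)(0.70) − (-0.25)(-0.30) = 0.6250
adj(I−A) = [[0.70, 0.25], [0.30, 1.00]]
(I − A)⁻¹ = adj(I−A) / det(I−A) ≈
  [   1.1200     0.4000]
  [   0.4800     1.6000]
x = (I − A)⁻¹ d = adj(I−A)·d / det(I−A), with det(I−A) = 0.6250:
  x_T = (0.70·300 + 0.25·360) / 0.6250 = 300.00 / 0.6250 = 480.00
  x_M = (0.30·300 + 1.00·360) / 0.6250 = 450.00 / 0.6250 = 720.00

x_T = 480.00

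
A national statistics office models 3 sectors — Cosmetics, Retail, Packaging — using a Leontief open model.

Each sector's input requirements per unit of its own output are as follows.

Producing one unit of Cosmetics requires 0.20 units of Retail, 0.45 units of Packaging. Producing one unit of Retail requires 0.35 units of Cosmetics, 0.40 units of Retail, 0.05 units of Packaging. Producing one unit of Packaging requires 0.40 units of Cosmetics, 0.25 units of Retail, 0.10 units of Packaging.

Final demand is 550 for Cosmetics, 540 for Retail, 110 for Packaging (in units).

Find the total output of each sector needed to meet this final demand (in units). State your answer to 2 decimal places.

x_C = 1619.32, x_R = 1871.38, x_P = 1035.85

I − A =
  [   1.00    -0.35    -0.40]
  [  -0.20     0.60    -0.25]
  [  -0.45    -0.05     0.90]
Cofactors of I−A, C_ij = (−1)^(i+j)·(minor ij) (rows/columns in the sector order above):
  C_11 = (0.60)(0.90) − (-0.25)(-0.05) = 0.5275
  C_12 = −[(-0.20)(0.90) − (-0.25)(-0.45)] = 0.2925
  C_13 = (-0.20)(-0.05) − (0.60)(-0.45) = 0.2800
  C_21 = −[(-0.35)(0.90) − (-0.40)(-0.05)] = 0.3350
  C_22 = (1.00)(0.90) − (-0.40)(-0.45) = 0.7200
  C_23 = −[(1.00)(-0.05) − (-0.35)(-0.45)] = 0.2075
  C_31 = (-0.35)(-0.25) − (-0.40)(0.60) = 0.3275
  C_32 = −[(1.00)(-0.25) − (-0.40)(-0.20)] = 0.3300
  C_33 = (1.00)(0.60) − (-0.35)(-0.20) = 0.5300
det(I−A) = Σ_j (I−A)_1j·C_1j = (1.00)(0.5275) + (-0.35)(0.2925) + (-0.40)(0.2800) = 0.313125
adj(I−A) = Cᵀ =
  [ 0.5275   0.3350   0.3275]
  [ 0.2925   0.7200   0.3300]
  [ 0.2800   0.2075   0.5300]
(I − A)⁻¹ = adj(I−A) / det(I−A) ≈
  [   1.6846     1.0699     1.0459]
  [   0.9341     2.2994     1.0539]
  [   0.8942     0.6627     1.6926]
x = (I − A)⁻¹ d = adj(I−A)·d / det(I−A), with det(I−A) = 0.313125:
  x_C = (0.5275·550 + 0.3350·540 + 0.3275·110) / 0.313125 = 507.05 / 0.313125 ≈ 1619.32
  x_R = (0.2925·550 + 0.7200·540 + 0.3300·110) / 0.313125 = 585.975 / 0.313125 ≈ 1871.38
  x_P = (0.2800·550 + 0.2075·540 + 0.5300·110) / 0.313125 = 324.35 / 0.313125 ≈ 1035.85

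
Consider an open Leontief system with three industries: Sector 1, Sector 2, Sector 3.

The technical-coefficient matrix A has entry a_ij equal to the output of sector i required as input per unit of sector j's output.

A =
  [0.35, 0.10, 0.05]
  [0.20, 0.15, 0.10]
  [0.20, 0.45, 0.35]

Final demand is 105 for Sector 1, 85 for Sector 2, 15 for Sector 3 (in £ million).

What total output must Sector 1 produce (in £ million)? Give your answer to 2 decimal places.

I − A =
  [   0.65    -0.10    -0.05]
  [  -0.20     0.85    -0.10]
  [  -0.20    -0.45     0.65]
Cofactors of I−A, C_ij = (−1)^(i+j)·(minor ij) (rows/columns in the sector order above):
  C_11 = (0.85)(0.65) − (-0.10)(-0.45) = 0.5075
  C_12 = −[(-0.20)(0.65) − (-0.10)(-0.20)] = 0.1500
  C_13 = (-0.20)(-0.45) − (0.85)(-0.20) = 0.2600
  C_21 = −[(-0.10)(0.65) − (-0.05)(-0.45)] = 0.0875
  C_22 = (0.65)(0.65) − (-0.05)(-0.20) = 0.4125
  C_23 = −[(0.65)(-0.45) − (-0.10)(-0.20)] = 0.3125
  C_31 = (-0.10)(-0.10) − (-0.05)(0.85) = 0.0525
  C_32 = −[(0.65)(-0.10) − (-0.05)(-0.20)] = 0.0750
  C_33 = (0.65)(0.85) − (-0.10)(-0.20) = 0.5325
det(I−A) = Σ_j (I−A)_1j·C_1j = (0.65)(0.5075) + (-0.10)(0.1500) + (-0.05)(0.2600) = 0.301875
adj(I−A) = Cᵀ =
  [ 0.5075   0.0875   0.0525]
  [ 0.1500   0.4125   0.0750]
  [ 0.2600   0.3125   0.5325]
(I − A)⁻¹ = adj(I−A) / det(I−A) ≈
  [   1.6812     0.2899     0.1739]
  [   0.4969     1.3665     0.2484]
  [   0.8613     1.0352     1.7640]
x = (I − A)⁻¹ d = adj(I−A)·d / det(I−A), with det(I−A) = 0.301875:
  x_1 = (0.5075·105 + 0.0875·85 + 0.0525·15) / 0.301875 = 61.5125 / 0.301875 ≈ 203.77
  x_2 = (0.1500·105 + 0.4125·85 + 0.0750·15) / 0.301875 = 51.9375 / 0.301875 ≈ 172.05
  x_3 = (0.2600·105 + 0.3125·85 + 0.5325·15) / 0.301875 = 61.85 / 0.301875 ≈ 204.89

x_1 = 203.77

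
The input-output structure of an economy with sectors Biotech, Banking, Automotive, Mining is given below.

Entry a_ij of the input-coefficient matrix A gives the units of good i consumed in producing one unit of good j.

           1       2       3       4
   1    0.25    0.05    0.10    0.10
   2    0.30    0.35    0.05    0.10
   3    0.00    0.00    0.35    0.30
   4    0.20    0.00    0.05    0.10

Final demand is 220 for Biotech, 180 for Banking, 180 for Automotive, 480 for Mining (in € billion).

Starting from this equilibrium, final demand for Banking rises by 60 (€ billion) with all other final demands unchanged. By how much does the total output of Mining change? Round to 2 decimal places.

I − A =
  [   0.75    -0.05    -0.10    -0.10]
  [  -0.30     0.65    -0.05    -0.10]
  [   0.00     0.00     0.65    -0.30]
  [  -0.20     0.00    -0.05     0.90]
Compute the cofactors C_ij = (−1)^(i+j)·(3×3 minor ij) of I−A; the adjugate is their transpose:
adj(I−A) = Cᵀ =
  [ 0.370500   0.028500   0.064250   0.065750]
  [ 0.187000   0.408500   0.067000   0.088500]
  [ 0.039000   0.003000   0.411250   0.141750]
  [ 0.084500   0.006500   0.037125   0.307125]
det(I−A) = Σ_j (I−A)_1j·C_1j = (0.75)(0.370500) + (-0.05)(0.187000) + (-0.10)(0.039000) + (-0.10)(0.084500) = 0.256175
(I − A)⁻¹ = adj(I−A) / det(I−A) ≈
  [   1.4463     0.1113     0.2508     0.2567]
  [   0.7300     1.5946     0.2615     0.3455]
  [   0.1522     0.0117     1.6053     0.5533]
  [   0.3299     0.0254     0.1449     1.1989]
Δx = (I − A)⁻¹ Δd with Δd having +60 in the Banking component and 0 elsewhere.
So Δx_4 = L_42 · (+60), where L_42 = adj(I−A)_42 / det(I−A) = 0.006500 / 0.256175.
Δx_4 = 0.006500 × (+60) / 0.256175 = 0.39 / 0.256175 ≈ 1.52.

Δx_4 = 1.52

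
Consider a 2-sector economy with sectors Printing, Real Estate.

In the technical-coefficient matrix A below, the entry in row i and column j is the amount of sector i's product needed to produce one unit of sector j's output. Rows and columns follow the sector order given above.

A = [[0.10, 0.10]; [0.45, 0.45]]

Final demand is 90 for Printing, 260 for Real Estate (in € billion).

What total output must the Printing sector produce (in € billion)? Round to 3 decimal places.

x_P = 167.778

I − A =
  [   0.90    -0.10]
  [  -0.45     0.55]
det(I−A) = (0.90)(0.55) − (-0.10)(-0.45) = 0.4500
adj(I−A) = [[0.55, 0.10], [0.45, 0.90]]
(I − A)⁻¹ = adj(I−A) / det(I−A) ≈
  [   1.2222     0.2222]
  [   1.0000     2.0000]
x = (I − A)⁻¹ d = adj(I−A)·d / det(I−A), with det(I−A) = 0.4500:
  x_P = (0.55·90 + 0.10·260) / 0.4500 = 75.50 / 0.4500 ≈ 167.778
  x_R = (0.45·90 + 0.90·260) / 0.4500 = 274.50 / 0.4500 = 610.000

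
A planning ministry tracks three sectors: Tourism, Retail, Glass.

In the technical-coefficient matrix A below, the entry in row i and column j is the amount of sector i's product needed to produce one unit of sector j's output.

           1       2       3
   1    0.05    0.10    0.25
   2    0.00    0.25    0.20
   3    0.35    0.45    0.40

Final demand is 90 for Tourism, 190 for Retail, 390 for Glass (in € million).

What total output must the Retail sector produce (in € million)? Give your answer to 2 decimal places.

I − A =
  [   0.95    -0.10    -0.25]
  [   0.00     0.75    -0.20]
  [  -0.35    -0.45     0.60]
Cofactors of I−A, C_ij = (−1)^(i+j)·(minor ij) (rows/columns in the sector order above):
  C_11 = (0.75)(0.60) − (-0.20)(-0.45) = 0.3600
  C_12 = −[(0.00)(0.60) − (-0.20)(-0.35)] = 0.0700
  C_13 = (0.00)(-0.45) − (0.75)(-0.35) = 0.2625
  C_21 = −[(-0.10)(0.60) − (-0.25)(-0.45)] = 0.1725
  C_22 = (0.95)(0.60) − (-0.25)(-0.35) = 0.4825
  C_23 = −[(0.95)(-0.45) − (-0.10)(-0.35)] = 0.4625
  C_31 = (-0.10)(-0.20) − (-0.25)(0.75) = 0.2075
  C_32 = −[(0.95)(-0.20) − (-0.25)(0.00)] = 0.1900
  C_33 = (0.95)(0.75) − (-0.10)(0.00) = 0.7125
det(I−A) = Σ_j (I−A)_1j·C_1j = (0.95)(0.3600) + (-0.10)(0.0700) + (-0.25)(0.2625) = 0.269375
adj(I−A) = Cᵀ =
  [ 0.3600   0.1725   0.2075]
  [ 0.0700   0.4825   0.1900]
  [ 0.2625   0.4625   0.7125]
(I − A)⁻¹ = adj(I−A) / det(I−A) ≈
  [   1.3364     0.6404     0.7703]
  [   0.2599     1.7912     0.7053]
  [   0.9745     1.7169     2.6450]
x = (I − A)⁻¹ d = adj(I−A)·d / det(I−A), with det(I−A) = 0.269375:
  x_1 = (0.3600·90 + 0.1725·190 + 0.2075·390) / 0.269375 = 146.10 / 0.269375 ≈ 542.37
  x_2 = (0.0700·90 + 0.4825·190 + 0.1900·390) / 0.269375 = 172.075 / 0.269375 ≈ 638.79
  x_3 = (0.2625·90 + 0.4625·190 + 0.7125·390) / 0.269375 = 389.375 / 0.269375 ≈ 1445.48

x_2 = 638.79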